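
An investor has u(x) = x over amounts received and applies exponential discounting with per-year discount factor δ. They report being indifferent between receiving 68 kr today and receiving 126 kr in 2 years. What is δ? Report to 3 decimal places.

Equating discounted utilities: u(68) = δ^2·u(126) ⇒ δ^2 = u(68)/u(126).
With u(x) = x: δ^2 = 68/126 = 0.53968.
So δ = 0.53968^(1/2) ≈ 0.735.

δ ≈ 0.735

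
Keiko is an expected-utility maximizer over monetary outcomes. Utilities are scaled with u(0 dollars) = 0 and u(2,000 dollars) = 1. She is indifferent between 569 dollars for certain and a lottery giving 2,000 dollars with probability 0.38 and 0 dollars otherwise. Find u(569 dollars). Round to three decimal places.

u(569 dollars) equals the lottery's expected utility: 0.38·1 + 0.62·0 = 0.38.

0.380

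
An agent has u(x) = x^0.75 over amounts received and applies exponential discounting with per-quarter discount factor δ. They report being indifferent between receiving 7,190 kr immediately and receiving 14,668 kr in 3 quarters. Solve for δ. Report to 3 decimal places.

δ ≈ 0.837

The payoff in 3 quarters is discounted by δ^3, so u(7190) = δ^3·u(14668) and δ^3 = u(7190)/u(14668).
Since u(x) = x^0.75, δ^3 = (7190/14668)^0.75 = 0.49018^0.75 = 0.58583.
Hence δ = (0.58583)^(1/3) = 0.83674.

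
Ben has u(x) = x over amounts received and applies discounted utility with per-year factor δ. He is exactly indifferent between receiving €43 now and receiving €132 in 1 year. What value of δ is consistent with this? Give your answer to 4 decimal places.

Equating discounted utilities: u(43) = δ·u(132) ⇒ δ = u(43)/u(132).
With u(x) = x: δ = 43/132 = 0.32576.

δ ≈ 0.3258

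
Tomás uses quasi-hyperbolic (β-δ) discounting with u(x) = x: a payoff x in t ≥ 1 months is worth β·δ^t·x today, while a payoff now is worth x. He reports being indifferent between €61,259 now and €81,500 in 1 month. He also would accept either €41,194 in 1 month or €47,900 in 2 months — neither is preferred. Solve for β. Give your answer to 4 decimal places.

β ≈ 0.8740

The second indifference involves only future payoffs, so β cancels: β·δ^1·41194 = β·δ^2·47900, giving δ = 41194/47900 = 0.86000.
Substituting δ into 61259 = β·δ·81500: β = 61259/(70090.000) ≈ 0.8740.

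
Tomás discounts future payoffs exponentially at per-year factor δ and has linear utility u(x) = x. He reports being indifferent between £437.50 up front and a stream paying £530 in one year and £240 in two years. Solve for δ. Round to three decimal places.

Present value of the stream is 530·δ + 240·δ². Indifference gives 530δ + 240δ² = 437.50.
That is, 240δ² + 530δ − 437.50 = 0, a quadratic in δ.
δ = (−530 + √(530² + 4·240·437.50)) / (2·240) = (−530 + √700900.00) / 480 ≈ 0.640.

δ ≈ 0.640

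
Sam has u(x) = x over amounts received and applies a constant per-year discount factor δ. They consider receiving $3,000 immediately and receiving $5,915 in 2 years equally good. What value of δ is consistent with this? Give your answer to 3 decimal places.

δ ≈ 0.712

Equating discounted utilities: u(3000) = δ^2·u(5915) ⇒ δ^2 = u(3000)/u(5915).
With u(x) = x: δ^2 = 3000/5915 = 0.50719.
Taking the square root: δ = 0.50719^(1/2) ≈ 0.712.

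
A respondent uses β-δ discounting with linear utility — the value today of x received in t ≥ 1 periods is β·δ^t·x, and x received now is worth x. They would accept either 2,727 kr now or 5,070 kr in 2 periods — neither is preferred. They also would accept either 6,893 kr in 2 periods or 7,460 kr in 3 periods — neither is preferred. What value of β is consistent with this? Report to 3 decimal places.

Both payoffs in the second observation are in the future, so β drops out: δ^2·6893 = δ^3·7460 ⇒ δ = 6893/7460 = 0.92399.
Substituting δ into 2727 = β·δ^2·5070: β = 2727/(4328.594) ≈ 0.630.

β ≈ 0.630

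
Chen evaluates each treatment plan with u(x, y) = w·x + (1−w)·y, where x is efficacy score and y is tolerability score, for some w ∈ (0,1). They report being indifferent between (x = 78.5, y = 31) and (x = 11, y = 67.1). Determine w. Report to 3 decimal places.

w = 0.348

Indifference: w·78.5 + (1−w)·31 = w·11 + (1−w)·67.1.
Collecting terms: w·67.5 = (1−w)·36.1.
The marginal rate of substitution is 36.1/67.5, so w = 36.1/(67.5+36.1) = 0.348.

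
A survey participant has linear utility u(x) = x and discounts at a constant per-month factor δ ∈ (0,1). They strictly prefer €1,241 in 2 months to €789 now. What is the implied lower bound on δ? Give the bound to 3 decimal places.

δ > 0.797

Comparing present values: 789 < δ^2·1241.
Dividing by 1241: δ^2 > 0.63578. Both sides are positive, so the square root keeps the direction.
δ > 0.63578^(1/2) = 0.797.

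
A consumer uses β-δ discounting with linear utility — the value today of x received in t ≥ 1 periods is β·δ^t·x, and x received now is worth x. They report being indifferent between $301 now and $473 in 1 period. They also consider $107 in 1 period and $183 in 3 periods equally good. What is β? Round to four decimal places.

β ≈ 0.8322

Both payoffs in the second observation are in the future, so β drops out: δ^1·107 = δ^3·183 ⇒ δ^2 = 107/183 = 0.58470, so δ = 0.76466.
Substituting δ into 301 = β·δ·473: β = 301/(361.682) ≈ 0.8322.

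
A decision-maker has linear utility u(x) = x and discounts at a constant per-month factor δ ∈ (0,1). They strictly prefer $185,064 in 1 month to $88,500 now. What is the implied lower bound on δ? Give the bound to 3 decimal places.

Comparing present values: 88500 < δ·185064.
Dividing through by 185064 gives δ > 0.47821.

δ > 0.478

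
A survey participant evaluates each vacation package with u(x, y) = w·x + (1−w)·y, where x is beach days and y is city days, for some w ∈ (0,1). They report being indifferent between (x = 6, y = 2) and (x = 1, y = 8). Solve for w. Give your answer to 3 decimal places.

w = 0.545

Equating utilities: w·6 + (1−w)·2 = w·1 + (1−w)·8.
Rearranging, 5·w − 6·(1−w) = 0.
Hence w = 6/(5+6) = 6/11 = 0.545.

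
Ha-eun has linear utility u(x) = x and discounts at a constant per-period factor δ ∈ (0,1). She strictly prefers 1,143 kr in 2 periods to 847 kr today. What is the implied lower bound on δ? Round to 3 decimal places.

δ > 0.861

Under u(x) = x this choice says 847 < δ^2·1143.
Dividing by 1143: δ^2 > 0.74103. Both sides are positive, so the square root keeps the direction.
δ > 0.74103^(1/2) = 0.861.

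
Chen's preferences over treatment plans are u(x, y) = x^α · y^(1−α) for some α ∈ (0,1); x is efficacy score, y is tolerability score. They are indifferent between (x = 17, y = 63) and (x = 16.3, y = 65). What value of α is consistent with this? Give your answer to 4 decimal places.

α ≈ 0.4264

Indifference: 17^α · 63^(1−α) = 16.3^α · 65^(1−α).
(17/16.3)^α = (65/63)^(1−α); take logs: α·ln(17/16.3) = (1−α)·ln(65/63), i.e. α·0.0420482 = (1−α)·0.0312525.
Thus α·(0.0733007) = 0.0312525, so α = 0.0312525/0.0733007 ≈ 0.4264.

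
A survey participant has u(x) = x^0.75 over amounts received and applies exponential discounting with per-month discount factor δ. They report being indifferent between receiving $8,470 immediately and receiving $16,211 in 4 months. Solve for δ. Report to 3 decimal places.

The payoff in 4 months is discounted by δ^4, so u(8470) = δ^4·u(16211) and δ^4 = u(8470)/u(16211).
With u(x) = x^0.75: δ^4 = 8470^0.75/16211^0.75 = (8470/16211)^0.75 = 0.61455.
So δ = 0.61455^(1/4) ≈ 0.885.

δ ≈ 0.885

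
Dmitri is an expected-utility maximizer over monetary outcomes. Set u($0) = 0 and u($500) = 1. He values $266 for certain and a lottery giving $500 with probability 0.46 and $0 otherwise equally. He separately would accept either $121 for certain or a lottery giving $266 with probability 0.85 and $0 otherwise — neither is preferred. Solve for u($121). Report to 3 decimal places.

From the first indifference, u($266) = 0.46·u($500) + 0.54·u($0) = 0.46·1 + 0.54·0 = 0.46.
Then u($121) = 0.85·u($266) + 0.15·u($0) = 0.85·0.46 + 0.15·0.00 = 0.3910.

0.391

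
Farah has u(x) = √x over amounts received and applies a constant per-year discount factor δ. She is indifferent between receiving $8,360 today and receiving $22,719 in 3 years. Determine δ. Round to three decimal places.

δ ≈ 0.847

The payoff in 3 years is discounted by δ^3, so u(8360) = δ^3·u(22719) and δ^3 = u(8360)/u(22719).
With u(x) = √x: δ^3 = √8360/√22719 = √(8360/22719) = 0.60661.
Taking the cube root: δ = 0.60661^(1/3) ≈ 0.847.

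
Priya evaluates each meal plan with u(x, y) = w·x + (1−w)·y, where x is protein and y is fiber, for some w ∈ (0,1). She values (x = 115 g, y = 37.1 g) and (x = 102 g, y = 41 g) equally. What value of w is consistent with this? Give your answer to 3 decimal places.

w = 0.231

Indifference: w·115 + (1−w)·37.1 = w·102 + (1−w)·41.
Collecting terms: w·13 = (1−w)·3.9.
Hence w = 3.9/(13+3.9) = 3.9/16.9 = 0.231.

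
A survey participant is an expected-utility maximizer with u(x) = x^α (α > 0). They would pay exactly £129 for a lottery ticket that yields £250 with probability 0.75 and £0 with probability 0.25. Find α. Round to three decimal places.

α ≈ 0.435

EU(lottery) = 0.75·250^α + 0.25·0 = 0.75·250^α.
Equating: 129^α = 0.75·250^α, i.e. 0.5160^α = 0.75.
Take logs: α = ln 0.75 / ln(129/250) ≈ 0.43480.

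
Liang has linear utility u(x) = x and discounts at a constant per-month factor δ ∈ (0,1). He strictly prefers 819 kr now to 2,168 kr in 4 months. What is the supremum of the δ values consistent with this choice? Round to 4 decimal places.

δ < 0.7840

The preference means 819 > δ^4·2168.
Hence δ^4 < 819/2168 = 0.37777, and x ↦ x^(1/4) is increasing on (0,∞).
δ < 0.37777^(1/4) = 0.7840.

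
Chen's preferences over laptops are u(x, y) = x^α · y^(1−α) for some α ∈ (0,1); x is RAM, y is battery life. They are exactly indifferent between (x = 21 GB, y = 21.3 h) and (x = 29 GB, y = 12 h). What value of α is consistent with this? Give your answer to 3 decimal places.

Indifference: 21^α · 21.3^(1−α) = 29^α · 12^(1−α).
Rearrange to (21/29)^α = (12/21.3)^(1−α) and take logs: α·-0.322773 = (1−α)·-0.573800.
So α/(1−α) = (-0.573800)/(-0.322773) = 1.777720, and α = 1.777720/2.777720 ≈ 0.640.

α ≈ 0.640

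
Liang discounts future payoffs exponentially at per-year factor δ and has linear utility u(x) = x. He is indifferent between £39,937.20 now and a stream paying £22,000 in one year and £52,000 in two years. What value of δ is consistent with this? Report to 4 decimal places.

Equating present values: 39937.20 = 22000δ + 52000δ².
Rearranged: 52000δ² + 22000δ − 39937.20 = 0.
The positive root is δ = [−22000 + √(22000² + 4·52000·39937.20)] / (2·52000) = (−22000 + 93760.000)/104000 ≈ 0.6900.

δ ≈ 0.6900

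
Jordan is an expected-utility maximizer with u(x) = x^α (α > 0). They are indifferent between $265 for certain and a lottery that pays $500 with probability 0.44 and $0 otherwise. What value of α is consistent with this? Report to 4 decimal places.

α ≈ 1.2931

Since u(0) = 0, the lottery's EU is 0.44·500^α.
Setting u(265) equal to that: 265^α = 0.44·500^α ⇒ (265/500)^α = 0.44.
Taking logs: α·ln(265/500) = ln(0.44), so α = -0.8209806 / -0.6348783 ≈ 1.2931.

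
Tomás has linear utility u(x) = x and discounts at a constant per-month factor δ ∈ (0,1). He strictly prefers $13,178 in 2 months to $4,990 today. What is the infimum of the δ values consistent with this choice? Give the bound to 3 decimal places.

The preference means 4990 < δ^2·13178.
Dividing by 13178: δ^2 > 0.37866. Both sides are positive, so the square root keeps the direction.
δ > (4990/13178)^(1/2) ≈ 0.615.

δ > 0.615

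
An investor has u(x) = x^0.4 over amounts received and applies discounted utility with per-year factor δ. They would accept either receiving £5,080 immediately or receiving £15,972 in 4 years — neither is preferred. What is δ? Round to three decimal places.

δ ≈ 0.892

Equating discounted utilities: u(5080) = δ^4·u(15972) ⇒ δ^4 = u(5080)/u(15972).
Since u(x) = x^0.4, δ^4 = (5080/15972)^0.4 = 0.31806^0.4 = 0.63241.
So δ = 0.63241^(1/4) ≈ 0.892.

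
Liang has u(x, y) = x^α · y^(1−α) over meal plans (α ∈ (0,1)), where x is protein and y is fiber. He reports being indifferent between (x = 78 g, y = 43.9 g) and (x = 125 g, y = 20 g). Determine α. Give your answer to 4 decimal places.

α ≈ 0.6251

The Cobb–Douglas utilities coincide, so 78^α·43.9^(1−α) = 125^α·20^(1−α).
Taking logs: α·ln 78 + (1−α)·ln 43.9 = α·ln 125 + (1−α)·ln 20, i.e. α·-0.4716049 = (1−α)·-0.7861820.
So α/(1−α) = (-0.7861820)/(-0.4716049) = 1.6670353, and α = 1.6670353/2.6670353 ≈ 0.6251.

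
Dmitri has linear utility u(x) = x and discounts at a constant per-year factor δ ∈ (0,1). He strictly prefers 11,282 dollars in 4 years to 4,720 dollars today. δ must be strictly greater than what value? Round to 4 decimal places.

δ > 0.8042

Under u(x) = x this choice says 4720 < δ^4·11282.
Hence δ^4 > 4720/11282 = 0.41837, and x ↦ x^(1/4) is increasing on (0,∞).
δ > 0.41837^(1/4) = 0.8042.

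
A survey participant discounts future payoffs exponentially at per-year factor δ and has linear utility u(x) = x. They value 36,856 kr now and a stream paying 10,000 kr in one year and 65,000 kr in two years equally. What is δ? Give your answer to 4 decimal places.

δ ≈ 0.6800

Present value of the stream is 10000·δ + 65000·δ². Indifference gives 10000δ + 65000δ² = 36856.
So 65000δ² + 10000δ − 36856 = 0.
By the quadratic formula (taking the positive root), δ = (−10000 + √9682560000.00) / 130000 ≈ 0.6800.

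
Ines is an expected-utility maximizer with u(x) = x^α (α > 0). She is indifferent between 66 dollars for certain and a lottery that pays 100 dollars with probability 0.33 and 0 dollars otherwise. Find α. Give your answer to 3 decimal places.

Since u(0) = 0, the lottery's EU is 0.33·100^α.
Setting u(66) equal to that: 66^α = 0.33·100^α ⇒ (66/100)^α = 0.33.
Taking logs: α·ln(66/100) = ln(0.33), so α = -1.108663 / -0.415515 ≈ 2.668.

α ≈ 2.668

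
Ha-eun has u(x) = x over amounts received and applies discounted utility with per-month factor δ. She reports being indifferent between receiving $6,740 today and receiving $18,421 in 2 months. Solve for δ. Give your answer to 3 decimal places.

The payoff in 2 months is discounted by δ^2, so u(6740) = δ^2·u(18421) and δ^2 = u(6740)/u(18421).
With u(x) = x: δ^2 = 6740/18421 = 0.36589.
Hence δ = (0.36589)^(1/2) = 0.60489.

δ ≈ 0.605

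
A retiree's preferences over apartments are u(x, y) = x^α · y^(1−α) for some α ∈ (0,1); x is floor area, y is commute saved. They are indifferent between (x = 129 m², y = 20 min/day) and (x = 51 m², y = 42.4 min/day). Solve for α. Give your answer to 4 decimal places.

The Cobb–Douglas utilities coincide, so 129^α·20^(1−α) = 51^α·42.4^(1−α).
Rearrange to (129/51)^α = (42.4/20)^(1−α) and take logs: α·0.9279868 = (1−α)·0.7514161.
Thus α·(1.6794029) = 0.7514161, so α = 0.7514161/1.6794029 ≈ 0.4474.

α ≈ 0.4474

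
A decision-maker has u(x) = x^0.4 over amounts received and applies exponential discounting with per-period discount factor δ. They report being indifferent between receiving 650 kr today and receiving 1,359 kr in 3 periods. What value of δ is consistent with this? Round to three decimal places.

Equating discounted utilities: u(650) = δ^3·u(1359) ⇒ δ^3 = u(650)/u(1359).
Since u(x) = x^0.4, δ^3 = (650/1359)^0.4 = 0.47829^0.4 = 0.74452.
So δ = 0.74452^(1/3) ≈ 0.906.

δ ≈ 0.906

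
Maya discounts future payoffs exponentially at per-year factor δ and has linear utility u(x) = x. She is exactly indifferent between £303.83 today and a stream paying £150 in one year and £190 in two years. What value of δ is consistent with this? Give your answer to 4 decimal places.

δ ≈ 0.9300

The stream is worth 150δ + 190δ² today, so 150δ + 190δ² = 303.83.
Rearranged: 190δ² + 150δ − 303.83 = 0.
The positive root is δ = [−150 + √(150² + 4·190·303.83)] / (2·190) = (−150 + 503.399)/380 ≈ 0.9300.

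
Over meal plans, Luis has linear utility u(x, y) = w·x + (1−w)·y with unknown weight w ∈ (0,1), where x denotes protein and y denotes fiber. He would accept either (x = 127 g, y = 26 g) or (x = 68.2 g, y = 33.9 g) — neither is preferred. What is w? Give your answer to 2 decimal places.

Indifference: w·127 + (1−w)·26 = w·68.2 + (1−w)·33.9.
Rearranging, 58.8·w − 7.9·(1−w) = 0.
Hence w = 7.9/(58.8+7.9) = 7.9/66.7 = 0.12.

w = 0.12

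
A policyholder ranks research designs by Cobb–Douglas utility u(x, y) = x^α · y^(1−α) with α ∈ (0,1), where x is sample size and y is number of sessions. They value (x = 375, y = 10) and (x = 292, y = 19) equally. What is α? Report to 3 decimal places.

The Cobb–Douglas utilities coincide, so 375^α·10^(1−α) = 292^α·19^(1−α).
Taking logs: α·ln 375 + (1−α)·ln 10 = α·ln 292 + (1−α)·ln 19, i.e. α·0.250172 = (1−α)·0.641854.
With A = 0.250172 and B = 0.641854: α·A = (1−α)·B, so α = B/(A+B) = 0.641854/0.892026 ≈ 0.720.

α ≈ 0.720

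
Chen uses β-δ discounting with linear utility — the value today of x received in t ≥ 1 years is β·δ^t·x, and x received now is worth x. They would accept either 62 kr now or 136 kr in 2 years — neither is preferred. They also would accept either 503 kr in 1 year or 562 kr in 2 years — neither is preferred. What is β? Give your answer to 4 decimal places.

β ≈ 0.5691

Both payoffs in the second observation are in the future, so β drops out: δ^1·503 = δ^2·562 ⇒ δ = 503/562 = 0.89502.
Substituting δ into 62 = β·δ^2·136: β = 62/(108.944) ≈ 0.5691.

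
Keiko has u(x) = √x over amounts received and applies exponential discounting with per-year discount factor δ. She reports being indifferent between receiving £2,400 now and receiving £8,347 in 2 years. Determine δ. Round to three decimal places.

The payoff in 2 years is discounted by δ^2, so u(2400) = δ^2·u(8347) and δ^2 = u(2400)/u(8347).
With u(x) = √x: δ^2 = √2400/√8347 = √(2400/8347) = 0.53622.
So δ = 0.53622^(1/2) ≈ 0.732.

δ ≈ 0.732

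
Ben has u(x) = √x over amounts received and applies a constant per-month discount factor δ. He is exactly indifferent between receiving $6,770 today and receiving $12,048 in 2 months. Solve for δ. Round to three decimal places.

Indifference means u(6770) = δ^2 · u(12048), so δ^2 = u(6770)/u(12048).
Since u(x) = √x, δ^2 = √(6770/12048) = 0.74961.
So δ = 0.74961^(1/2) ≈ 0.866.

δ ≈ 0.866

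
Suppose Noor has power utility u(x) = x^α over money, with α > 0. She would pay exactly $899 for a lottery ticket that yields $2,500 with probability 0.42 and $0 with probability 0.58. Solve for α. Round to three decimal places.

α ≈ 0.848

Since u(0) = 0, the lottery's EU is 0.42·2500^α.
Equating: 899^α = 0.42·2500^α, i.e. 0.3596^α = 0.42.
Take logs: α = ln 0.42 / ln(899/2500) ≈ 0.84819.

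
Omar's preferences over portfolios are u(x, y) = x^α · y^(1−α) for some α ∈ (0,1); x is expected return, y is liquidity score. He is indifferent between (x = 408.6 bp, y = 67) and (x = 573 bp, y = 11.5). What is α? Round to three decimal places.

Set the two utilities equal: 408.6^α·67^(1−α) = 573^α·11.5^(1−α).
Rearrange to (408.6/573)^α = (11.5/67)^(1−α) and take logs: α·-0.338149 = (1−α)·-1.762346.
So α/(1−α) = (-1.762346)/(-0.338149) = 5.211744, and α = 5.211744/6.211744 ≈ 0.839.

α ≈ 0.839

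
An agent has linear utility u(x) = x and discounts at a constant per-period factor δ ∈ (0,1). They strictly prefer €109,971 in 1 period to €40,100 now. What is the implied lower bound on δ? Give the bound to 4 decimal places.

δ > 0.3646

Under u(x) = x this choice says 40100 < δ·109971.
So δ > 40100/109971 = 0.36464.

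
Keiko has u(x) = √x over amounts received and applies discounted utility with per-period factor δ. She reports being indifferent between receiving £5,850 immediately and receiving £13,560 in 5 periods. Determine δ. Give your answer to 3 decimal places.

δ ≈ 0.919

The payoff in 5 periods is discounted by δ^5, so u(5850) = δ^5·u(13560) and δ^5 = u(5850)/u(13560).
With u(x) = √x: δ^5 = √5850/√13560 = √(5850/13560) = 0.65682.
Hence δ = (0.65682)^(1/5) = 0.91937.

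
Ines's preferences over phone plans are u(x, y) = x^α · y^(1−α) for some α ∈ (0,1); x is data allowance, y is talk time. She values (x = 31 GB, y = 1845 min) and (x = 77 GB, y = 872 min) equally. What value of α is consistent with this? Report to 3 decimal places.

Indifference: 31^α · 1845^(1−α) = 77^α · 872^(1−α).
Taking logs: α·ln 31 + (1−α)·ln 1845 = α·ln 77 + (1−α)·ln 872, i.e. α·-0.909818 = (1−α)·-0.749445.
Thus α·(-1.659263) = -0.749445, so α = -0.749445/-1.659263 ≈ 0.452.

α ≈ 0.452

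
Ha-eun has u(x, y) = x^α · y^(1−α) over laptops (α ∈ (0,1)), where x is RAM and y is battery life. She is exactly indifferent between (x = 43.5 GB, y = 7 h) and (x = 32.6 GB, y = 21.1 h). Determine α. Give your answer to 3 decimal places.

Indifference: 43.5^α · 7^(1−α) = 32.6^α · 21.1^(1−α).
Taking logs: α·ln 43.5 + (1−α)·ln 7 = α·ln 32.6 + (1−α)·ln 21.1, i.e. α·0.288449 = (1−α)·1.103363.
So α/(1−α) = (1.103363)/(0.288449) = 3.825158, and α = 3.825158/4.825158 ≈ 0.793.

α ≈ 0.793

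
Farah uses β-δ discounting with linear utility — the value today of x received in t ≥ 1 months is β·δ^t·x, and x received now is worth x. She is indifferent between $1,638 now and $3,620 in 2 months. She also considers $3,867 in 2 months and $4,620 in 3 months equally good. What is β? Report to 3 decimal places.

From the later pair, β·δ^2·3867 = β·δ^3·4620; dividing through, δ = 3867/4620 = 0.83701.
The first indifference: 1638 = β·δ^2·3620, so β = 1638/(δ^2·3620) = 1638/(0.70059·3620) ≈ 0.646.

β ≈ 0.646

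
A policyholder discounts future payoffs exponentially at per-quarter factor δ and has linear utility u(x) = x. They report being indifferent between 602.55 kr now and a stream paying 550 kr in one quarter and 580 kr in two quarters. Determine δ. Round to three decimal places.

δ ≈ 0.650

The stream is worth 550δ + 580δ² today, so 550δ + 580δ² = 602.55.
That is, 580δ² + 550δ − 602.55 = 0, a quadratic in δ.
δ = (−550 + √(550² + 4·580·602.55)) / (2·580) = (−550 + √1700416.00) / 1160 ≈ 0.650.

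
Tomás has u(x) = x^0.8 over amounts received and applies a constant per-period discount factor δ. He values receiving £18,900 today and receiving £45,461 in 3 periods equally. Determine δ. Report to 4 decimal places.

δ ≈ 0.7913

The payoff in 3 periods is discounted by δ^3, so u(18900) = δ^3·u(45461) and δ^3 = u(18900)/u(45461).
Since u(x) = x^0.8, δ^3 = (18900/45461)^0.8 = 0.41574^0.8 = 0.49552.
Hence δ = (0.49552)^(1/3) = 0.791321.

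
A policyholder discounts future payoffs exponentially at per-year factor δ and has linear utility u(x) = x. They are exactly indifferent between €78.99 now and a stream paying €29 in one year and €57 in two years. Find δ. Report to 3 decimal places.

δ ≈ 0.950

Equating present values: 78.99 = 29δ + 57δ².
That is, 57δ² + 29δ − 78.99 = 0, a quadratic in δ.
δ = (−29 + √(29² + 4·57·78.99)) / (2·57) = (−29 + √18850.72) / 114 ≈ 0.950.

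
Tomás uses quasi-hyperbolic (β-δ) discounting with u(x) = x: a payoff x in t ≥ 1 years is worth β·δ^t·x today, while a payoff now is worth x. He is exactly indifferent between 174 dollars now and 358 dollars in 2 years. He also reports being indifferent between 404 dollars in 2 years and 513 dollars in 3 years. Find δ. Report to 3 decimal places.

δ ≈ 0.788

From the later pair, β·δ^2·404 = β·δ^3·513; dividing through, δ = 404/513 = 0.78752.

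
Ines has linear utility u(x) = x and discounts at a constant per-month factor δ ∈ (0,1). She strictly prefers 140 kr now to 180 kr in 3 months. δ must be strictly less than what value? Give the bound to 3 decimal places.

Comparing present values: 140 > δ^3·180.
Dividing by 180: δ^3 < 0.77778. Both sides are positive, so the cube root keeps the direction.
δ < 0.77778^(1/3) = 0.920.

δ < 0.920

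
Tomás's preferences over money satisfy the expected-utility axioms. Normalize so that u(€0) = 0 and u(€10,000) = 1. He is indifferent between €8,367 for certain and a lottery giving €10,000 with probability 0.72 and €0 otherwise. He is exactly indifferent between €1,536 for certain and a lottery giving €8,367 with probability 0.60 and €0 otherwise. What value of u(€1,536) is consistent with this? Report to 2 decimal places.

0.43

The first gamble pins u(€8,367): it must equal 0.72·1 + 0.28·0 = 0.72.
The second indifference gives u(€1,536) = 0.60·u(€8,367) + 0.40·u(€0) = 0.60·0.72 + 0.40·0.00 = 0.4320.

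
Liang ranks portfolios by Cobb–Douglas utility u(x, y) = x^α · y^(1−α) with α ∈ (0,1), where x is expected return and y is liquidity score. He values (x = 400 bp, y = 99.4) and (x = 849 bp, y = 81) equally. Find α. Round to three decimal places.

α ≈ 0.214

Indifference: 400^α · 99.4^(1−α) = 849^α · 81^(1−α).
Taking logs: α·ln 400 + (1−α)·ln 99.4 = α·ln 849 + (1−α)·ln 81, i.e. α·-0.752595 = (1−α)·-0.204703.
With A = -0.752595 and B = -0.204703: α·A = (1−α)·B, so α = B/(A+B) = -0.204703/-0.957298 ≈ 0.214.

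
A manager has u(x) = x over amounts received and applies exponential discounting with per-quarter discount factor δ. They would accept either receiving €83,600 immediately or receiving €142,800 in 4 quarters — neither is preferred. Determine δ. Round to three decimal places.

Indifference means u(83600) = δ^4 · u(142800), so δ^4 = u(83600)/u(142800).
With u(x) = x: δ^4 = 83600/142800 = 0.58543.
Taking the 4th root: δ = 0.58543^(1/4) ≈ 0.875.

δ ≈ 0.875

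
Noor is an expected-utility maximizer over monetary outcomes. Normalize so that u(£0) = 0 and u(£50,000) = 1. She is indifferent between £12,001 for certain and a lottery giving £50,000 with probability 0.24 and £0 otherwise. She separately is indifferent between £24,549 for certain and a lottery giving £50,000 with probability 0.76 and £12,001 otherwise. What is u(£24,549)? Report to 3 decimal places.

0.818

The first gamble pins u(£12,001): it must equal 0.24·1 + 0.76·0 = 0.24.
Then u(£24,549) = 0.76·u(£50,000) + 0.24·u(£12,001) = 0.76·1.00 + 0.24·0.24 = 0.8176.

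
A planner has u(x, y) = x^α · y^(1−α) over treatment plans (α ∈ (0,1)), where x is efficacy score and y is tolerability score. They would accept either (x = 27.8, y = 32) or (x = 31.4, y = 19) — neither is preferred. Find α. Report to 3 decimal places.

α ≈ 0.811

Indifference: 27.8^α · 32^(1−α) = 31.4^α · 19^(1−α).
Rearrange to (27.8/31.4)^α = (19/32)^(1−α) and take logs: α·-0.121772 = (1−α)·-0.521297.
With A = -0.121772 and B = -0.521297: α·A = (1−α)·B, so α = B/(A+B) = -0.521297/-0.643069 ≈ 0.811.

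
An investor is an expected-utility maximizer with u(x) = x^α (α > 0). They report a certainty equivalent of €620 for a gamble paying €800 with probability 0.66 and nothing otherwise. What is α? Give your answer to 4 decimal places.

α ≈ 1.6302

The lottery's expected utility is 0.66·u(800) + 0.34·u(0) = 0.66·800^α (since u(0) = 0 for α > 0).
Equating: 620^α = 0.66·800^α, i.e. 0.7750^α = 0.66.
Taking logs: α·ln(620/800) = ln(0.66), so α = -0.4155154 / -0.2548922 ≈ 1.6302.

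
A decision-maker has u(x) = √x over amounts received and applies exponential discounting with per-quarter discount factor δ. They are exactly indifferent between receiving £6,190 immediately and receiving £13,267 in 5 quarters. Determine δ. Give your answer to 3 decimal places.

Equating discounted utilities: u(6190) = δ^5·u(13267) ⇒ δ^5 = u(6190)/u(13267).
Since u(x) = √x, δ^5 = √(6190/13267) = 0.68306.
Hence δ = (0.68306)^(1/5) = 0.92660.

δ ≈ 0.927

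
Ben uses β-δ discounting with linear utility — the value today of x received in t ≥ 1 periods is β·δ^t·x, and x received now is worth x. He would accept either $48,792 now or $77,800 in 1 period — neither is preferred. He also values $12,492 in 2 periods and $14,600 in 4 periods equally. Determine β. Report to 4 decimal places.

β ≈ 0.6780

Both payoffs in the second observation are in the future, so β drops out: δ^2·12492 = δ^4·14600 ⇒ δ^2 = 12492/14600 = 0.85562, so δ = 0.92500.
Now use the now-vs-future pair: 48792 = β·δ·77800 gives β = 48792/(0.92500·77800) ≈ 0.6780.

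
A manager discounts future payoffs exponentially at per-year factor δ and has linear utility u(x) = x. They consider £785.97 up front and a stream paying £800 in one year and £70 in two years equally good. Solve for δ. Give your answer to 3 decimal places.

Present value of the stream is 800·δ + 70·δ². Indifference gives 800δ + 70δ² = 785.97.
Rearranged: 70δ² + 800δ − 785.97 = 0.
By the quadratic formula (taking the positive root), δ = (−800 + √860071.60) / 140 ≈ 0.910.

δ ≈ 0.910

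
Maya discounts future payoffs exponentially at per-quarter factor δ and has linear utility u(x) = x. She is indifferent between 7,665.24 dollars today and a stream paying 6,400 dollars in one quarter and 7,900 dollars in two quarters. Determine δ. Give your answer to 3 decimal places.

δ ≈ 0.660

Equating present values: 7665.24 = 6400δ + 7900δ².
So 7900δ² + 6400δ − 7665.24 = 0.
δ = (−6400 + √(6400² + 4·7900·7665.24)) / (2·7900) = (−6400 + √283181584.00) / 15800 ≈ 0.660.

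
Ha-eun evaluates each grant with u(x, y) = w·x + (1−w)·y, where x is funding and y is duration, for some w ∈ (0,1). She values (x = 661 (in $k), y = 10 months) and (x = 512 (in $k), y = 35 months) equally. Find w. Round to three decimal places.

u(661,10) = u(512,35) means w·661 + (1−w)·10 = w·512 + (1−w)·35.
Collecting terms: w·149 = (1−w)·25.
The marginal rate of substitution is 25/149, so w = 25/(149+25) = 0.144.

w = 0.144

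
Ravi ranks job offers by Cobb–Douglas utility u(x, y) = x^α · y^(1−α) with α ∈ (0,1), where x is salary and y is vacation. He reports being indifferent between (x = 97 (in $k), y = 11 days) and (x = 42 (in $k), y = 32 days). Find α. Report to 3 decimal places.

α ≈ 0.561

Set the two utilities equal: 97^α·11^(1−α) = 42^α·32^(1−α).
Rearrange to (97/42)^α = (32/11)^(1−α) and take logs: α·0.837041 = (1−α)·1.067841.
Thus α·(1.904882) = 1.067841, so α = 1.067841/1.904882 ≈ 0.561.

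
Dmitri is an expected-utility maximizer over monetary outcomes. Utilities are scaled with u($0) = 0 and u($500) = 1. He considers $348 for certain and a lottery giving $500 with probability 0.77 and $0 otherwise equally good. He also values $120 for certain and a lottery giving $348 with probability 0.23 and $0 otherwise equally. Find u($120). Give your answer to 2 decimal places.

First, u($348) = 0.77·u($500) + 0.23·u($0) = 0.77.
Chaining: u($120) = 0.23·0.77 + 0.77·0.00 = 0.1771.

0.18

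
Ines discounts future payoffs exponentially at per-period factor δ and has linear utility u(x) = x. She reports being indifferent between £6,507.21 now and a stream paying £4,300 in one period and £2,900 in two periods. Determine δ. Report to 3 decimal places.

δ ≈ 0.930

Equating present values: 6507.21 = 4300δ + 2900δ².
Rearranged: 2900δ² + 4300δ − 6507.21 = 0.
δ = (−4300 + √(4300² + 4·2900·6507.21)) / (2·2900) = (−4300 + √93973636.00) / 5800 ≈ 0.930.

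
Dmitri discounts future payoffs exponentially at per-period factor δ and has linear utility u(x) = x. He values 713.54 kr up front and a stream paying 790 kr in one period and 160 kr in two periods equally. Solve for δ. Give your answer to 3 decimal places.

δ ≈ 0.780

The stream is worth 790δ + 160δ² today, so 790δ + 160δ² = 713.54.
Rearranged: 160δ² + 790δ − 713.54 = 0.
By the quadratic formula (taking the positive root), δ = (−790 + √1080765.60) / 320 ≈ 0.780.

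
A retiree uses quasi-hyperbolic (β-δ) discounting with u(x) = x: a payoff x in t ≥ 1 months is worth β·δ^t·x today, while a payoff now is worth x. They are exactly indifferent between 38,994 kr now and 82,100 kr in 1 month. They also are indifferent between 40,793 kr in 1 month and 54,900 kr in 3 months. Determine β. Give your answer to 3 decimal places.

The second indifference involves only future payoffs, so β cancels: β·δ^1·40793 = β·δ^3·54900, giving δ^2 = 40793/54900 = 0.74304, so δ = 0.86200.
Substituting δ into 38994 = β·δ·82100: β = 38994/(70770.100) ≈ 0.551.

β ≈ 0.551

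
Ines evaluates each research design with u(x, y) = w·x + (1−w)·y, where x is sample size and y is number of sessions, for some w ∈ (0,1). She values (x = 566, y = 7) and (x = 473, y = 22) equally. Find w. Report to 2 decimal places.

w = 0.14

u(566,7) = u(473,22) means w·566 + (1−w)·7 = w·473 + (1−w)·22.
w·(566−473) = (1−w)·(22−7), i.e. w·93 = (1−w)·15.
The marginal rate of substitution is 15/93, so w = 15/(93+15) = 0.14.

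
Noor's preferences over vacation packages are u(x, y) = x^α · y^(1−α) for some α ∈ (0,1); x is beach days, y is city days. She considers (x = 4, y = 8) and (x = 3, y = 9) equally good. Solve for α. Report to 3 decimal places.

The Cobb–Douglas utilities coincide, so 4^α·8^(1−α) = 3^α·9^(1−α).
Rearrange to (4/3)^α = (9/8)^(1−α) and take logs: α·0.287682 = (1−α)·0.117783.
So α/(1−α) = (0.117783)/(0.287682) = 0.409421, and α = 0.409421/1.409421 ≈ 0.290.

α ≈ 0.290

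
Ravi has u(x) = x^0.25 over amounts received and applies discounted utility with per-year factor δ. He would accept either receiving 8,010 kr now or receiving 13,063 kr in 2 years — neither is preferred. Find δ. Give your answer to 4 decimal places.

The payoff in 2 years is discounted by δ^2, so u(8010) = δ^2·u(13063) and δ^2 = u(8010)/u(13063).
Since u(x) = x^0.25, δ^2 = (8010/13063)^0.25 = 0.61318^0.25 = 0.88491.
Hence δ = (0.88491)^(1/2) = 0.940695.

δ ≈ 0.9407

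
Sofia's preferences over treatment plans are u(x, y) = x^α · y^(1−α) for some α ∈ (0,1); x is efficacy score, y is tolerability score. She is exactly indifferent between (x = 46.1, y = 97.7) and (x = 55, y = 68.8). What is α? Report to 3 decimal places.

α ≈ 0.665

Set the two utilities equal: 46.1^α·97.7^(1−α) = 55^α·68.8^(1−α).
Taking logs: α·ln 46.1 + (1−α)·ln 97.7 = α·ln 55 + (1−α)·ln 68.8, i.e. α·-0.176520 = (1−α)·-0.350698.
Thus α·(-0.527218) = -0.350698, so α = -0.350698/-0.527218 ≈ 0.665.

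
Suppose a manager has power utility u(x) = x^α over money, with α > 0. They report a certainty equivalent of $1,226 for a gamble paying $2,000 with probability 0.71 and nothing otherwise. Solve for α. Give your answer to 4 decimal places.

α ≈ 0.6998

EU(lottery) = 0.71·2000^α + 0.29·0 = 0.71·2000^α.
Equating: 1226^α = 0.71·2000^α, i.e. 0.6130^α = 0.71.
Take logs: α = ln 0.71 / ln(1226/2000) ≈ 0.699831.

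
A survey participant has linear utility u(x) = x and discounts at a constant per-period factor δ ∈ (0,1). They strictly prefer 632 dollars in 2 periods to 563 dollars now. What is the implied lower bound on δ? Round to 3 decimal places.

δ > 0.944

Under u(x) = x this choice says 563 < δ^2·632.
So δ^2 > 563/632 = 0.89082; taking the square root of both positive sides preserves the inequality.
δ > (563/632)^(1/2) ≈ 0.944.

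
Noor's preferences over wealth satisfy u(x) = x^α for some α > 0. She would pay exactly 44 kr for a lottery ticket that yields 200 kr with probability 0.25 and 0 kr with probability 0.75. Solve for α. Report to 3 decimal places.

α ≈ 0.916

Since u(0) = 0, the lottery's EU is 0.25·200^α.
Equating: 44^α = 0.25·200^α, i.e. 0.2200^α = 0.25.
α = ln(0.25) / ln(44/200) = -1.386294/-1.514128 ≈ 0.916.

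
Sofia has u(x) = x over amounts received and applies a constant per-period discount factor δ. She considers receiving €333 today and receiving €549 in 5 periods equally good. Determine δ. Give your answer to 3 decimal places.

δ ≈ 0.905

Indifference means u(333) = δ^5 · u(549), so δ^5 = u(333)/u(549).
With u(x) = x: δ^5 = 333/549 = 0.60656.
Hence δ = (0.60656)^(1/5) = 0.90485.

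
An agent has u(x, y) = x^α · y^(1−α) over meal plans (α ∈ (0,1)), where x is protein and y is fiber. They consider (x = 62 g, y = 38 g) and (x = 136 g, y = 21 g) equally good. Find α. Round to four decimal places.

The Cobb–Douglas utilities coincide, so 62^α·38^(1−α) = 136^α·21^(1−α).
Taking logs: α·ln 62 + (1−α)·ln 38 = α·ln 136 + (1−α)·ln 21, i.e. α·-0.7855205 = (1−α)·-0.5930637.
So α/(1−α) = (-0.5930637)/(-0.7855205) = 0.7549946, and α = 0.7549946/1.7549946 ≈ 0.4302.

α ≈ 0.4302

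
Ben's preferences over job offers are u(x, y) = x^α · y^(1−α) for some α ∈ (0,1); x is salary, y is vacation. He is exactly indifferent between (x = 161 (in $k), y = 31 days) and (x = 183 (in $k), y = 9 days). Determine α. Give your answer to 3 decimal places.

Set the two utilities equal: 161^α·31^(1−α) = 183^α·9^(1−α).
Taking logs: α·ln 161 + (1−α)·ln 31 = α·ln 183 + (1−α)·ln 9, i.e. α·-0.128082 = (1−α)·-1.236763.
So α/(1−α) = (-1.236763)/(-0.128082) = 9.656025, and α = 9.656025/10.656025 ≈ 0.906.

α ≈ 0.906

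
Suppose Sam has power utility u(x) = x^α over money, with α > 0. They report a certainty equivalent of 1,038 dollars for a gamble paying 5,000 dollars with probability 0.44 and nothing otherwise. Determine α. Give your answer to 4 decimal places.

Since u(0) = 0, the lottery's EU is 0.44·5000^α.
Equating: 1038^α = 0.44·5000^α, i.e. 0.2076^α = 0.44.
Take logs: α = ln 0.44 / ln(1038/5000) ≈ 0.522205.

α ≈ 0.5222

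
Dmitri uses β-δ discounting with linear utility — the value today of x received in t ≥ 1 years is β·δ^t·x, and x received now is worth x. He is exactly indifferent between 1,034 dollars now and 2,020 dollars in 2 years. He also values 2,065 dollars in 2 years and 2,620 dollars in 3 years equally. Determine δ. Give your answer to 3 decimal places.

δ ≈ 0.788

The second indifference involves only future payoffs, so β cancels: β·δ^2·2065 = β·δ^3·2620, giving δ = 2065/2620 = 0.78817.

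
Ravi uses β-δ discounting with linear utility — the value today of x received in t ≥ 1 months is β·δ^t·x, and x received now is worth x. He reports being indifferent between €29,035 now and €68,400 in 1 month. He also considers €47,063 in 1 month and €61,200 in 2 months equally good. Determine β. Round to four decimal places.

β ≈ 0.5520

The second indifference involves only future payoffs, so β cancels: β·δ^1·47063 = β·δ^2·61200, giving δ = 47063/61200 = 0.76900.
Now use the now-vs-future pair: 29035 = β·δ·68400 gives β = 29035/(0.76900·68400) ≈ 0.5520.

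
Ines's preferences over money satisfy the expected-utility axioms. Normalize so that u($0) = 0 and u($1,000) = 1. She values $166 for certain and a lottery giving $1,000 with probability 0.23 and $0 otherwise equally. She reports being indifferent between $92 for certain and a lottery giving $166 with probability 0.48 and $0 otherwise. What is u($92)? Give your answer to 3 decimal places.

From the first indifference, u($166) = 0.23·u($1,000) + 0.77·u($0) = 0.23·1 + 0.77·0 = 0.23.
Chaining: u($92) = 0.48·0.23 + 0.52·0.00 = 0.1104.

0.110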